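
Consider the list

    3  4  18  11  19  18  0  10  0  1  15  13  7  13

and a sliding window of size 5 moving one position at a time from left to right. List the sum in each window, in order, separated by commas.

55, 70, 66, 58, 47, 29, 26, 39, 36, 49

[3, 4, 18, 11, 19] → sum 55
[4, 18, 11, 19, 18] → sum 70
[18, 11, 19, 18, 0] → sum 66
[11, 19, 18, 0, 10] → sum 58
[19, 18, 0, 10, 0] → sum 47
[18, 0, 10, 0, 1] → sum 29
[0, 10, 0, 1, 15] → sum 26
[10, 0, 1, 15, 13] → sum 39
[0, 1, 15, 13, 7] → sum 36
[1, 15, 13, 7, 13] → sum 49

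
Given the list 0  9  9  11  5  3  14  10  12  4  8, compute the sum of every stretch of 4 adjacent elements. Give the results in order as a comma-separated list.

0 9 9 11 → sum 29
9 9 11 5 → sum 34
9 11 5 3 → sum 28
11 5 3 14 → sum 33
5 3 14 10 → sum 32
3 14 10 12 → sum 39
14 10 12 4 → sum 40
10 12 4 8 → sum 34

29, 34, 28, 33, 32, 39, 40, 34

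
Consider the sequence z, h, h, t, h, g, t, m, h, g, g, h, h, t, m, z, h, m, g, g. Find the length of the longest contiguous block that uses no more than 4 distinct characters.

[z] 1 distinct, len 1
[z, h] 2 distinct, len 2
[z, h, h] 2 distinct, len 3
[z, h, h, t] 3 distinct, len 4
[z, h, h, t, h] 3 distinct, len 5
[z, h, h, t, h, g] 4 distinct, len 6
[z, h, h, t, h, g, t] 4 distinct, len 7
[h, h, t, h, g, t, m] 4 distinct, len 7
[h, h, t, h, g, t, m, h] 4 distinct, len 8
[h, h, t, h, g, t, m, h, g] 4 distinct, len 9
[h, h, t, h, g, t, m, h, g, g] 4 distinct, len 10
[h, h, t, h, g, t, m, h, g, g, h] 4 distinct, len 11
[h, h, t, h, g, t, m, h, g, g, h, h] 4 distinct, len 12
[h, h, t, h, g, t, m, h, g, g, h, h, t] 4 distinct, len 13
[h, h, t, h, g, t, m, h, g, g, h, h, t, m] 4 distinct, len 14
[h, h, t, m, z] 4 distinct, len 5
[h, h, t, m, z, h] 4 distinct, len 6
[h, h, t, m, z, h, m] 4 distinct, len 7
[m, z, h, m, g] 4 distinct, len 5
[m, z, h, m, g, g] 4 distinct, len 6
Longest length with ≤4 distinct: 14.

14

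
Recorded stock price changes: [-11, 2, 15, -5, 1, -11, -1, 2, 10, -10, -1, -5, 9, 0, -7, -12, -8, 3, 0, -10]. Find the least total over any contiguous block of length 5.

-27

(-11, 2, 15, -5, 1) → sum 2
(2, 15, -5, 1, -11) → sum 2
(15, -5, 1, -11, -1) → sum -1
(-5, 1, -11, -1, 2) → sum -14
(1, -11, -1, 2, 10) → sum 1
(-11, -1, 2, 10, -10) → sum -10
(-1, 2, 10, -10, -1) → sum 0
(2, 10, -10, -1, -5) → sum -4
(10, -10, -1, -5, 9) → sum 3
(-10, -1, -5, 9, 0) → sum -7
(-1, -5, 9, 0, -7) → sum -4
(-5, 9, 0, -7, -12) → sum -15
(9, 0, -7, -12, -8) → sum -18
(0, -7, -12, -8, 3) → sum -24
(-7, -12, -8, 3, 0) → sum -24
(-12, -8, 3, 0, -10) → sum -27
Least of these is -27.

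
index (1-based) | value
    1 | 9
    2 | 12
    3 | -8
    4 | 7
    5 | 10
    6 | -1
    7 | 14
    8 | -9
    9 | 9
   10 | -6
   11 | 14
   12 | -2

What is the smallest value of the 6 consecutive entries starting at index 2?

-8

Elements at indices 2..7: 12, -8, 7, 10, -1, 14
min(12, -8, 7, 10, -1, 14) = -8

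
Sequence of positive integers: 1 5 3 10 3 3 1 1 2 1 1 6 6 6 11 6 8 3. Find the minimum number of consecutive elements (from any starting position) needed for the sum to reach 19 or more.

3

Extend right; whenever the sum reaches 19, record the length and shrink from the left:
add 1: running sum 1 < 19
add 5: running sum 6 < 19
add 3: running sum 9 < 19
end 3: [1, 5, 3, 10] sum 19, len 4
end 4: [5, 3, 10, 3] sum 21, len 4
end 5: [3, 10, 3, 3] sum 19, len 4
end 6: [3, 10, 3, 3, 1] sum 20, len 5
end 7: [3, 10, 3, 3, 1, 1] sum 21, len 6
end 8: [10, 3, 3, 1, 1, 2] sum 20, len 6
end 9: [10, 3, 3, 1, 1, 2, 1] sum 21, len 7
end 10: [10, 3, 3, 1, 1, 2, 1, 1] sum 22, len 8
end 11: [10, 3, 3, 1, 1, 2, 1, 1, 6] sum 28, len 9
end 12: [3, 1, 1, 2, 1, 1, 6, 6] sum 21, len 8
end 13: [1, 6, 6, 6] sum 19, len 4
end 14: [6, 6, 11] sum 23, len 3
end 15: [6, 11, 6] sum 23, len 3
end 16: [11, 6, 8] sum 25, len 3
end 17: [11, 6, 8, 3] sum 28, len 4
Shortest qualifying length: 3.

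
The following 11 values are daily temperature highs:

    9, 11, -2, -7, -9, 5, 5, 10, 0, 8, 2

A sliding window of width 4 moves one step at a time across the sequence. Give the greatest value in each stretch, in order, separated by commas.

11, 11, 5, 5, 10, 10, 10, 10

(9, 11, -2, -7) → max 11
(11, -2, -7, -9) → max 11
(-2, -7, -9, 5) → max 5
(-7, -9, 5, 5) → max 5
(-9, 5, 5, 10) → max 10
(5, 5, 10, 0) → max 10
(5, 10, 0, 8) → max 10
(10, 0, 8, 2) → max 10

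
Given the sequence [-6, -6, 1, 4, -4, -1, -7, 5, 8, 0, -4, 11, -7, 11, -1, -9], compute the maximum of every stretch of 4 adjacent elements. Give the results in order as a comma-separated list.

4, 4, 4, 4, 5, 8, 8, 8, 11, 11, 11, 11, 11

-6 -6 1 4 → max 4
-6 1 4 -4 → max 4
1 4 -4 -1 → max 4
4 -4 -1 -7 → max 4
-4 -1 -7 5 → max 5
-1 -7 5 8 → max 8
-7 5 8 0 → max 8
5 8 0 -4 → max 8
8 0 -4 11 → max 11
0 -4 11 -7 → max 11
-4 11 -7 11 → max 11
11 -7 11 -1 → max 11
-7 11 -1 -9 → max 11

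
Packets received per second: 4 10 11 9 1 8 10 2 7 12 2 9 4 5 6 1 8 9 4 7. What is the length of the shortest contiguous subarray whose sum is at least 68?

add 4: running sum 4 < 68
add 10: running sum 14 < 68
add 11: running sum 25 < 68
add 9: running sum 34 < 68
add 1: running sum 35 < 68
add 8: running sum 43 < 68
add 10: running sum 53 < 68
add 2: running sum 55 < 68
add 7: running sum 62 < 68
end 9: [10, 11, 9, 1, 8, 10, 2, 7, 12] sum 70, len 9
end 10: [10, 11, 9, 1, 8, 10, 2, 7, 12, 2] sum 72, len 10
end 11: [11, 9, 1, 8, 10, 2, 7, 12, 2, 9] sum 71, len 10
end 12: [11, 9, 1, 8, 10, 2, 7, 12, 2, 9, 4] sum 75, len 11
end 13: [9, 1, 8, 10, 2, 7, 12, 2, 9, 4, 5] sum 69, len 11
end 14: [9, 1, 8, 10, 2, 7, 12, 2, 9, 4, 5, 6] sum 75, len 12
end 15: [9, 1, 8, 10, 2, 7, 12, 2, 9, 4, 5, 6, 1] sum 76, len 13
end 16: [8, 10, 2, 7, 12, 2, 9, 4, 5, 6, 1, 8] sum 74, len 12
end 17: [10, 2, 7, 12, 2, 9, 4, 5, 6, 1, 8, 9] sum 75, len 12
end 18: [2, 7, 12, 2, 9, 4, 5, 6, 1, 8, 9, 4] sum 69, len 12
end 19: [7, 12, 2, 9, 4, 5, 6, 1, 8, 9, 4, 7] sum 74, len 12
Shortest qualifying length: 9.

9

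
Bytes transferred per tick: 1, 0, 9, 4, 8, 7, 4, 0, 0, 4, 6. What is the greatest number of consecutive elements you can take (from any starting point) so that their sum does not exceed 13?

→ 1: sum 1, len 1
→ 0: sum 1, len 2
→ 9: sum 10, len 3
→ 4 (dropped 1): sum 13, len 3
→ 8 (dropped 0, 9): sum 12, len 2
→ 7 (dropped 4, 8): sum 7, len 1
→ 4: sum 11, len 2
→ 0: sum 11, len 3
→ 0: sum 11, len 4
→ 4 (dropped 7): sum 8, len 4
→ 6 (dropped 4): sum 10, len 4
Longest length seen: 4.

4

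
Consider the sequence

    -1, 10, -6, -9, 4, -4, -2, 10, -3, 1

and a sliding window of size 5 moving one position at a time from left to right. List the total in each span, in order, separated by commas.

-2, -5, -17, -1, 5, 2

[-1, 10, -6, -9, 4] → sum -2
[10, -6, -9, 4, -4] → sum -5
[-6, -9, 4, -4, -2] → sum -17
[-9, 4, -4, -2, 10] → sum -1
[4, -4, -2, 10, -3] → sum 5
[-4, -2, 10, -3, 1] → sum 2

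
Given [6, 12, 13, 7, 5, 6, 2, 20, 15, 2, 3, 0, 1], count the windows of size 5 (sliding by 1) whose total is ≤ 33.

[6, 12, 13, 7, 5] → sum 43
[12, 13, 7, 5, 6] → sum 43
[13, 7, 5, 6, 2] → sum 33  ≤ 33 ✓
[7, 5, 6, 2, 20] → sum 40
[5, 6, 2, 20, 15] → sum 48
[6, 2, 20, 15, 2] → sum 45
[2, 20, 15, 2, 3] → sum 42
[20, 15, 2, 3, 0] → sum 40
[15, 2, 3, 0, 1] → sum 21  ≤ 33 ✓
2 windows satisfy the condition.

2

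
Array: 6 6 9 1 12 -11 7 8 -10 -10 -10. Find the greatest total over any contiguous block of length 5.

(6, 6, 9, 1, 12) → sum 34
(6, 9, 1, 12, -11) → sum 17
(9, 1, 12, -11, 7) → sum 18
(1, 12, -11, 7, 8) → sum 17
(12, -11, 7, 8, -10) → sum 6
(-11, 7, 8, -10, -10) → sum -16
(7, 8, -10, -10, -10) → sum -15
Greatest of these is 34.

34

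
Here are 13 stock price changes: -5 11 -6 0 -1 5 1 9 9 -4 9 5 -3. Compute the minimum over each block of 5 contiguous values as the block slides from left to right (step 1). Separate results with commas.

[-5, 11, -6, 0, -1] → min -6
[11, -6, 0, -1, 5] → min -6
[-6, 0, -1, 5, 1] → min -6
[0, -1, 5, 1, 9] → min -1
[-1, 5, 1, 9, 9] → min -1
[5, 1, 9, 9, -4] → min -4
[1, 9, 9, -4, 9] → min -4
[9, 9, -4, 9, 5] → min -4
[9, -4, 9, 5, -3] → min -4

-6, -6, -6, -1, -1, -4, -4, -4, -4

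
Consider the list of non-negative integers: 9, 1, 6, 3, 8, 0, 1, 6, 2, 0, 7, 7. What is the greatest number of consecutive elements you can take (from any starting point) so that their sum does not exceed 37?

10

Extend to the right; shrink from the left whenever the sum exceeds 37:
add 9: [9] sum 9, len 1
add 1: [9, 1] sum 10, len 2
add 6: [9, 1, 6] sum 16, len 3
add 3: [9, 1, 6, 3] sum 19, len 4
add 8: [9, 1, 6, 3, 8] sum 27, len 5
add 0: [9, 1, 6, 3, 8, 0] sum 27, len 6
add 1: [9, 1, 6, 3, 8, 0, 1] sum 28, len 7
add 6: [9, 1, 6, 3, 8, 0, 1, 6] sum 34, len 8
add 2: [9, 1, 6, 3, 8, 0, 1, 6, 2] sum 36, len 9
add 0: [9, 1, 6, 3, 8, 0, 1, 6, 2, 0] sum 36, len 10
add 7: [1, 6, 3, 8, 0, 1, 6, 2, 0, 7] sum 34, len 10
add 7: [3, 8, 0, 1, 6, 2, 0, 7, 7] sum 34, len 9
Longest length seen: 10.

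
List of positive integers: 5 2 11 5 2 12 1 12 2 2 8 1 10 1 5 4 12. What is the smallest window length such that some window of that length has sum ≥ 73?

add 5: running sum 5 < 73
add 2: running sum 7 < 73
add 11: running sum 18 < 73
add 5: running sum 23 < 73
add 2: running sum 25 < 73
add 12: running sum 37 < 73
add 1: running sum 38 < 73
add 12: running sum 50 < 73
add 2: running sum 52 < 73
add 2: running sum 54 < 73
add 8: running sum 62 < 73
add 1: running sum 63 < 73
add 10: shortest ending here [5, 2, 11, 5, 2, 12, 1, 12, 2, 2, 8, 1, 10] sum 73, len 13
add 1: shortest ending here [5, 2, 11, 5, 2, 12, 1, 12, 2, 2, 8, 1, 10, 1] sum 74, len 14
add 5: shortest ending here [2, 11, 5, 2, 12, 1, 12, 2, 2, 8, 1, 10, 1, 5] sum 74, len 14
add 4: shortest ending here [11, 5, 2, 12, 1, 12, 2, 2, 8, 1, 10, 1, 5, 4] sum 76, len 14
add 12: shortest ending here [5, 2, 12, 1, 12, 2, 2, 8, 1, 10, 1, 5, 4, 12] sum 77, len 14
Shortest qualifying length: 13.

13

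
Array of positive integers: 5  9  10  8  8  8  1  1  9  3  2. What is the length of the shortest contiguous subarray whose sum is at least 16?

2

add 5: running sum 5 < 16
add 9: running sum 14 < 16
end 2: [9, 10] sum 19, len 2
end 3: [10, 8] sum 18, len 2
end 4: [8, 8] sum 16, len 2
end 5: [8, 8] sum 16, len 2
end 6: [8, 8, 1] sum 17, len 3
end 7: [8, 8, 1, 1] sum 18, len 4
end 8: [8, 1, 1, 9] sum 19, len 4
end 9: [8, 1, 1, 9, 3] sum 22, len 5
end 10: [1, 1, 9, 3, 2] sum 16, len 5
Shortest qualifying length: 2.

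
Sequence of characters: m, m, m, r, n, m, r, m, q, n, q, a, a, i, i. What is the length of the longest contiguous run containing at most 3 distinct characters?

add m: window [m] (1 distinct), len 1
add m: window [m, m] (1 distinct), len 2
add m: window [m, m, m] (1 distinct), len 3
add r: window [m, m, m, r] (2 distinct), len 4
add n: window [m, m, m, r, n] (3 distinct), len 5
add m: window [m, m, m, r, n, m] (3 distinct), len 6
add r: window [m, m, m, r, n, m, r] (3 distinct), len 7
add m: window [m, m, m, r, n, m, r, m] (3 distinct), len 8
add q: window [m, r, m, q] (3 distinct), len 4
add n: window [m, q, n] (3 distinct), len 3
add q: window [m, q, n, q] (3 distinct), len 4
add a: window [q, n, q, a] (3 distinct), len 4
add a: window [q, n, q, a, a] (3 distinct), len 5
add i: window [q, a, a, i] (3 distinct), len 4
add i: window [q, a, a, i, i] (3 distinct), len 5
Longest length with ≤3 distinct: 8.

8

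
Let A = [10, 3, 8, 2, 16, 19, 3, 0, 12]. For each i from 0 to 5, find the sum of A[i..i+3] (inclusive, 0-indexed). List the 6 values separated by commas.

23, 29, 45, 40, 38, 34

10 3 8 2 → sum 23
3 8 2 16 → sum 29
8 2 16 19 → sum 45
2 16 19 3 → sum 40
16 19 3 0 → sum 38
19 3 0 12 → sum 34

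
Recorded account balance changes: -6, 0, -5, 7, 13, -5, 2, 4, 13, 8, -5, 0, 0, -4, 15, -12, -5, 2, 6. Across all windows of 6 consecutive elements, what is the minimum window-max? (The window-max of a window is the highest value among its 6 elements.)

13

Window maxs for each of the 14 positions:
[-6, 0, -5, 7, 13, -5] → max 13
[0, -5, 7, 13, -5, 2] → max 13
[-5, 7, 13, -5, 2, 4] → max 13
[7, 13, -5, 2, 4, 13] → max 13
[13, -5, 2, 4, 13, 8] → max 13
[-5, 2, 4, 13, 8, -5] → max 13
[2, 4, 13, 8, -5, 0] → max 13
[4, 13, 8, -5, 0, 0] → max 13
[13, 8, -5, 0, 0, -4] → max 13
[8, -5, 0, 0, -4, 15] → max 15
[-5, 0, 0, -4, 15, -12] → max 15
[0, 0, -4, 15, -12, -5] → max 15
[0, -4, 15, -12, -5, 2] → max 15
[-4, 15, -12, -5, 2, 6] → max 15
Minimum of these is 13.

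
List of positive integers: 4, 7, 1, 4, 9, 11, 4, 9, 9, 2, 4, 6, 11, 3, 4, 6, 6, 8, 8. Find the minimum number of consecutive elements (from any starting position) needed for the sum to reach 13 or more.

Extend right; whenever the sum reaches 13, record the length and shrink from the left:
add 4: running sum 4 < 13
add 7: running sum 11 < 13
add 1: running sum 12 < 13
add 4: shortest ending here [4, 7, 1, 4] sum 16, len 4
add 9: shortest ending here [4, 9] sum 13, len 2
add 11: shortest ending here [9, 11] sum 20, len 2
add 4: shortest ending here [11, 4] sum 15, len 2
add 9: shortest ending here [4, 9] sum 13, len 2
add 9: shortest ending here [9, 9] sum 18, len 2
add 2: shortest ending here [9, 9, 2] sum 20, len 3
add 4: shortest ending here [9, 2, 4] sum 15, len 3
add 6: shortest ending here [9, 2, 4, 6] sum 21, len 4
add 11: shortest ending here [6, 11] sum 17, len 2
add 3: shortest ending here [11, 3] sum 14, len 2
add 4: shortest ending here [11, 3, 4] sum 18, len 3
add 6: shortest ending here [3, 4, 6] sum 13, len 3
add 6: shortest ending here [4, 6, 6] sum 16, len 3
add 8: shortest ending here [6, 8] sum 14, len 2
add 8: shortest ending here [8, 8] sum 16, len 2
Shortest qualifying length: 2.

2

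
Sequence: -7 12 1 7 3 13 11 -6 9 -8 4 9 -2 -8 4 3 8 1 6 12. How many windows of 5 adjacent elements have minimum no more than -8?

9

(-7, 12, 1, 7, 3) → min -7
(12, 1, 7, 3, 13) → min 1
(1, 7, 3, 13, 11) → min 1
(7, 3, 13, 11, -6) → min -6
(3, 13, 11, -6, 9) → min -6
(13, 11, -6, 9, -8) → min -8  ≤ -8 ✓
(11, -6, 9, -8, 4) → min -8  ≤ -8 ✓
(-6, 9, -8, 4, 9) → min -8  ≤ -8 ✓
(9, -8, 4, 9, -2) → min -8  ≤ -8 ✓
(-8, 4, 9, -2, -8) → min -8  ≤ -8 ✓
(4, 9, -2, -8, 4) → min -8  ≤ -8 ✓
(9, -2, -8, 4, 3) → min -8  ≤ -8 ✓
(-2, -8, 4, 3, 8) → min -8  ≤ -8 ✓
(-8, 4, 3, 8, 1) → min -8  ≤ -8 ✓
(4, 3, 8, 1, 6) → min 1
(3, 8, 1, 6, 12) → min 1
9 windows satisfy the condition.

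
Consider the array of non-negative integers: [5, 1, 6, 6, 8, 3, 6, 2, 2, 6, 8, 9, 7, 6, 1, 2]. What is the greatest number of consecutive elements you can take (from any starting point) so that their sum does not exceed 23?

5

Extend to the right; shrink from the left whenever the sum exceeds 23:
→ 5: sum 5, len 1
→ 1: sum 6, len 2
→ 6: sum 12, len 3
→ 6: sum 18, len 4
→ 8 (dropped 5): sum 21, len 4
→ 3 (dropped 1): sum 23, len 4
→ 6 (dropped 6): sum 23, len 4
→ 2 (dropped 6): sum 19, len 4
→ 2: sum 21, len 5
→ 6 (dropped 8): sum 19, len 5
→ 8 (dropped 3, 6): sum 18, len 4
→ 9 (dropped 2, 2): sum 23, len 3
→ 7 (dropped 6, 8): sum 16, len 2
→ 6: sum 22, len 3
→ 1: sum 23, len 4
→ 2 (dropped 9): sum 16, len 4
Longest length seen: 5.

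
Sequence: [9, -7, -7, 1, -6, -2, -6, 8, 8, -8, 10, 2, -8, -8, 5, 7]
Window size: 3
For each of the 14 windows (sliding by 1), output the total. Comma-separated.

-5, -13, -12, -7, -14, 0, 10, 8, 10, 4, 4, -14, -11, 4

[9, -7, -7] → sum -5
[-7, -7, 1] → sum -13
[-7, 1, -6] → sum -12
[1, -6, -2] → sum -7
[-6, -2, -6] → sum -14
[-2, -6, 8] → sum 0
[-6, 8, 8] → sum 10
[8, 8, -8] → sum 8
[8, -8, 10] → sum 10
[-8, 10, 2] → sum 4
[10, 2, -8] → sum 4
[2, -8, -8] → sum -14
[-8, -8, 5] → sum -11
[-8, 5, 7] → sum 4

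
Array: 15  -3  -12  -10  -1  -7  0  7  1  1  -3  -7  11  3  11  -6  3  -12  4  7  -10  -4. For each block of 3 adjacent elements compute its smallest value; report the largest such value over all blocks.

Each size-3 window and its min:
15 -3 -12 → min -12
-3 -12 -10 → min -12
-12 -10 -1 → min -12
-10 -1 -7 → min -10
-1 -7 0 → min -7
-7 0 7 → min -7
0 7 1 → min 0
7 1 1 → min 1
1 1 -3 → min -3
1 -3 -7 → min -7
-3 -7 11 → min -7
-7 11 3 → min -7
11 3 11 → min 3
3 11 -6 → min -6
11 -6 3 → min -6
-6 3 -12 → min -12
3 -12 4 → min -12
-12 4 7 → min -12
4 7 -10 → min -10
7 -10 -4 → min -10
Largest of these is 3.

3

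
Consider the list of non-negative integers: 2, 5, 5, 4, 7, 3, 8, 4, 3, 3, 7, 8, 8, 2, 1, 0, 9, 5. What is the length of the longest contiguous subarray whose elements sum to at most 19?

Extend to the right; shrink from the left whenever the sum exceeds 19:
[2] sum 2 len 1
[2, 5] sum 7 len 2
[2, 5, 5] sum 12 len 3
[2, 5, 5, 4] sum 16 len 4
[5, 4, 7] sum 16 len 3
[5, 4, 7, 3] sum 19 len 4
[7, 3, 8] sum 18 len 3
[3, 8, 4] sum 15 len 3
[3, 8, 4, 3] sum 18 len 4
[8, 4, 3, 3] sum 18 len 4
[4, 3, 3, 7] sum 17 len 4
[3, 7, 8] sum 18 len 3
[8, 8] sum 16 len 2
[8, 8, 2] sum 18 len 3
[8, 8, 2, 1] sum 19 len 4
[8, 8, 2, 1, 0] sum 19 len 5
[2, 1, 0, 9] sum 12 len 4
[2, 1, 0, 9, 5] sum 17 len 5
Longest length seen: 5.

5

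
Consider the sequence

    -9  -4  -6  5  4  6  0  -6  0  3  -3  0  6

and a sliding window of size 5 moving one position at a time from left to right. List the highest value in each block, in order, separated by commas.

5, 6, 6, 6, 6, 6, 3, 3, 6

(-9, -4, -6, 5, 4) → max 5
(-4, -6, 5, 4, 6) → max 6
(-6, 5, 4, 6, 0) → max 6
(5, 4, 6, 0, -6) → max 6
(4, 6, 0, -6, 0) → max 6
(6, 0, -6, 0, 3) → max 6
(0, -6, 0, 3, -3) → max 3
(-6, 0, 3, -3, 0) → max 3
(0, 3, -3, 0, 6) → max 6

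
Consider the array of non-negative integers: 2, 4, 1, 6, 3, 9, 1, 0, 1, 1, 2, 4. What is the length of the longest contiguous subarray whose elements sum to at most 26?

Extend to the right; shrink from the left whenever the sum exceeds 26:
[2] sum 2 len 1
[2, 4] sum 6 len 2
[2, 4, 1] sum 7 len 3
[2, 4, 1, 6] sum 13 len 4
[2, 4, 1, 6, 3] sum 16 len 5
[2, 4, 1, 6, 3, 9] sum 25 len 6
[2, 4, 1, 6, 3, 9, 1] sum 26 len 7
[2, 4, 1, 6, 3, 9, 1, 0] sum 26 len 8
[4, 1, 6, 3, 9, 1, 0, 1] sum 25 len 8
[4, 1, 6, 3, 9, 1, 0, 1, 1] sum 26 len 9
[1, 6, 3, 9, 1, 0, 1, 1, 2] sum 24 len 9
[3, 9, 1, 0, 1, 1, 2, 4] sum 21 len 8
Longest length seen: 9.

9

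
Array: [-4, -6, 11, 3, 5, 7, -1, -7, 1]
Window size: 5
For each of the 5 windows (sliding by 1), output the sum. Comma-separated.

Sliding a size-5 window across the 9 values:
[-4, -6, 11, 3, 5] → sum 9
[-6, 11, 3, 5, 7] → sum 20
[11, 3, 5, 7, -1] → sum 25
[3, 5, 7, -1, -7] → sum 7
[5, 7, -1, -7, 1] → sum 5

9, 20, 25, 7, 5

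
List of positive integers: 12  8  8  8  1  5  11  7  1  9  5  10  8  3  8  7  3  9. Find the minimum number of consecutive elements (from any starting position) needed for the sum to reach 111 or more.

Extend right; whenever the sum reaches 111, record the length and shrink from the left:
add 12: running sum 12 < 111
add 8: running sum 20 < 111
add 8: running sum 28 < 111
add 8: running sum 36 < 111
add 1: running sum 37 < 111
add 5: running sum 42 < 111
add 11: running sum 53 < 111
add 7: running sum 60 < 111
add 1: running sum 61 < 111
add 9: running sum 70 < 111
add 5: running sum 75 < 111
add 10: running sum 85 < 111
add 8: running sum 93 < 111
add 3: running sum 96 < 111
add 8: running sum 104 < 111
add 7: shortest ending here [12, 8, 8, 8, 1, 5, 11, 7, 1, 9, 5, 10, 8, 3, 8, 7] sum 111, len 16
add 3: shortest ending here [12, 8, 8, 8, 1, 5, 11, 7, 1, 9, 5, 10, 8, 3, 8, 7, 3] sum 114, len 17
add 9: shortest ending here [8, 8, 8, 1, 5, 11, 7, 1, 9, 5, 10, 8, 3, 8, 7, 3, 9] sum 111, len 17
Shortest qualifying length: 16.

16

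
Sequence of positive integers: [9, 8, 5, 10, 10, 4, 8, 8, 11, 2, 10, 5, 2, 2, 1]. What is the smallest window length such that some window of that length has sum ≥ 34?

5

Extend right; whenever the sum reaches 34, record the length and shrink from the left:
add 9: running sum 9 < 34
add 8: running sum 17 < 34
add 5: running sum 22 < 34
add 10: running sum 32 < 34
add 10: shortest ending here [9, 8, 5, 10, 10] sum 42, len 5
add 4: shortest ending here [8, 5, 10, 10, 4] sum 37, len 5
add 8: shortest ending here [5, 10, 10, 4, 8] sum 37, len 5
add 8: shortest ending here [10, 10, 4, 8, 8] sum 40, len 5
add 11: shortest ending here [10, 4, 8, 8, 11] sum 41, len 5
add 2: shortest ending here [10, 4, 8, 8, 11, 2] sum 43, len 6
add 10: shortest ending here [8, 8, 11, 2, 10] sum 39, len 5
add 5: shortest ending here [8, 11, 2, 10, 5] sum 36, len 5
add 2: shortest ending here [8, 11, 2, 10, 5, 2] sum 38, len 6
add 2: shortest ending here [8, 11, 2, 10, 5, 2, 2] sum 40, len 7
add 1: shortest ending here [8, 11, 2, 10, 5, 2, 2, 1] sum 41, len 8
Shortest qualifying length: 5.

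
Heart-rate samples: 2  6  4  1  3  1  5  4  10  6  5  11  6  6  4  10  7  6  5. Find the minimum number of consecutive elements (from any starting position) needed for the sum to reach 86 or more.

14

add 2: running sum 2 < 86
add 6: running sum 8 < 86
add 4: running sum 12 < 86
add 1: running sum 13 < 86
add 3: running sum 16 < 86
add 1: running sum 17 < 86
add 5: running sum 22 < 86
add 4: running sum 26 < 86
add 10: running sum 36 < 86
add 6: running sum 42 < 86
add 5: running sum 47 < 86
add 11: running sum 58 < 86
add 6: running sum 64 < 86
add 6: running sum 70 < 86
add 4: running sum 74 < 86
add 10: running sum 84 < 86
add 7: shortest ending here [6, 4, 1, 3, 1, 5, 4, 10, 6, 5, 11, 6, 6, 4, 10, 7] sum 89, len 16
add 6: shortest ending here [4, 1, 3, 1, 5, 4, 10, 6, 5, 11, 6, 6, 4, 10, 7, 6] sum 89, len 16
add 5: shortest ending here [1, 5, 4, 10, 6, 5, 11, 6, 6, 4, 10, 7, 6, 5] sum 86, len 14
Shortest qualifying length: 14.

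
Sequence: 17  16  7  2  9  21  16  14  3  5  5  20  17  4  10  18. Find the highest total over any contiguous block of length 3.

17 16 7 → sum 40
16 7 2 → sum 25
7 2 9 → sum 18
2 9 21 → sum 32
9 21 16 → sum 46
21 16 14 → sum 51
16 14 3 → sum 33
14 3 5 → sum 22
3 5 5 → sum 13
5 5 20 → sum 30
5 20 17 → sum 42
20 17 4 → sum 41
17 4 10 → sum 31
4 10 18 → sum 32
Highest of these is 51.

51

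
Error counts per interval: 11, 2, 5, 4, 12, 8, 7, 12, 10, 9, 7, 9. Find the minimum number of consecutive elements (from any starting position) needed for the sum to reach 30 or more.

3

Extend right; whenever the sum reaches 30, record the length and shrink from the left:
add 11: running sum 11 < 30
add 2: running sum 13 < 30
add 5: running sum 18 < 30
add 4: running sum 22 < 30
add 12: shortest ending here [11, 2, 5, 4, 12] sum 34, len 5
add 8: shortest ending here [2, 5, 4, 12, 8] sum 31, len 5
add 7: shortest ending here [4, 12, 8, 7] sum 31, len 4
add 12: shortest ending here [12, 8, 7, 12] sum 39, len 4
add 10: shortest ending here [8, 7, 12, 10] sum 37, len 4
add 9: shortest ending here [12, 10, 9] sum 31, len 3
add 7: shortest ending here [12, 10, 9, 7] sum 38, len 4
add 9: shortest ending here [10, 9, 7, 9] sum 35, len 4
Shortest qualifying length: 3.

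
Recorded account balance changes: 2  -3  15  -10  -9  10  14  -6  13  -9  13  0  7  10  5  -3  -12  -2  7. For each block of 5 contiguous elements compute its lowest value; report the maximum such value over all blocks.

(2, -3, 15, -10, -9) → min -10
(-3, 15, -10, -9, 10) → min -10
(15, -10, -9, 10, 14) → min -10
(-10, -9, 10, 14, -6) → min -10
(-9, 10, 14, -6, 13) → min -9
(10, 14, -6, 13, -9) → min -9
(14, -6, 13, -9, 13) → min -9
(-6, 13, -9, 13, 0) → min -9
(13, -9, 13, 0, 7) → min -9
(-9, 13, 0, 7, 10) → min -9
(13, 0, 7, 10, 5) → min 0
(0, 7, 10, 5, -3) → min -3
(7, 10, 5, -3, -12) → min -12
(10, 5, -3, -12, -2) → min -12
(5, -3, -12, -2, 7) → min -12
Maximum of these is 0.

0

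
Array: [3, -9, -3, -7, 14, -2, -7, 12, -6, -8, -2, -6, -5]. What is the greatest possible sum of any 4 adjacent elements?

17

[3, -9, -3, -7] → sum -16
[-9, -3, -7, 14] → sum -5
[-3, -7, 14, -2] → sum 2
[-7, 14, -2, -7] → sum -2
[14, -2, -7, 12] → sum 17
[-2, -7, 12, -6] → sum -3
[-7, 12, -6, -8] → sum -9
[12, -6, -8, -2] → sum -4
[-6, -8, -2, -6] → sum -22
[-8, -2, -6, -5] → sum -21
Greatest of these is 17.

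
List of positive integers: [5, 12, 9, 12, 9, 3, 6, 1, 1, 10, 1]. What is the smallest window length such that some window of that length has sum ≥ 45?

add 5: running sum 5 < 45
add 12: running sum 17 < 45
add 9: running sum 26 < 45
add 12: running sum 38 < 45
add 9: shortest ending here [5, 12, 9, 12, 9] sum 47, len 5
add 3: shortest ending here [12, 9, 12, 9, 3] sum 45, len 5
add 6: shortest ending here [12, 9, 12, 9, 3, 6] sum 51, len 6
add 1: shortest ending here [12, 9, 12, 9, 3, 6, 1] sum 52, len 7
add 1: shortest ending here [12, 9, 12, 9, 3, 6, 1, 1] sum 53, len 8
add 10: shortest ending here [9, 12, 9, 3, 6, 1, 1, 10] sum 51, len 8
add 1: shortest ending here [9, 12, 9, 3, 6, 1, 1, 10, 1] sum 52, len 9
Shortest qualifying length: 5.

5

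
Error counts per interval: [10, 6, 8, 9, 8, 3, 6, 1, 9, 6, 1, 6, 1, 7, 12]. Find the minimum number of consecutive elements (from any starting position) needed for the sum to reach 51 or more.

8

Extend right; whenever the sum reaches 51, record the length and shrink from the left:
add 10: running sum 10 < 51
add 6: running sum 16 < 51
add 8: running sum 24 < 51
add 9: running sum 33 < 51
add 8: running sum 41 < 51
add 3: running sum 44 < 51
add 6: running sum 50 < 51
end 7: [10, 6, 8, 9, 8, 3, 6, 1] sum 51, len 8
end 8: [10, 6, 8, 9, 8, 3, 6, 1, 9] sum 60, len 9
end 9: [6, 8, 9, 8, 3, 6, 1, 9, 6] sum 56, len 9
end 10: [8, 9, 8, 3, 6, 1, 9, 6, 1] sum 51, len 9
end 11: [8, 9, 8, 3, 6, 1, 9, 6, 1, 6] sum 57, len 10
end 12: [8, 9, 8, 3, 6, 1, 9, 6, 1, 6, 1] sum 58, len 11
end 13: [9, 8, 3, 6, 1, 9, 6, 1, 6, 1, 7] sum 57, len 11
end 14: [3, 6, 1, 9, 6, 1, 6, 1, 7, 12] sum 52, len 10
Shortest qualifying length: 8.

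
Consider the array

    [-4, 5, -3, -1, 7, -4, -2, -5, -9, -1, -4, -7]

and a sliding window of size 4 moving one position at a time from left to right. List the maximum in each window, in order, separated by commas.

Sliding a size-4 window across the 12 values:
-4 5 -3 -1 → max 5
5 -3 -1 7 → max 7
-3 -1 7 -4 → max 7
-1 7 -4 -2 → max 7
7 -4 -2 -5 → max 7
-4 -2 -5 -9 → max -2
-2 -5 -9 -1 → max -1
-5 -9 -1 -4 → max -1
-9 -1 -4 -7 → max -1

5, 7, 7, 7, 7, -2, -1, -1, -1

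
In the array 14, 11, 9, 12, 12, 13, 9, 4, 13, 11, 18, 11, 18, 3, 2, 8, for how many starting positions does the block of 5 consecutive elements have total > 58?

2

(14, 11, 9, 12, 12) → sum 58
(11, 9, 12, 12, 13) → sum 57
(9, 12, 12, 13, 9) → sum 55
(12, 12, 13, 9, 4) → sum 50
(12, 13, 9, 4, 13) → sum 51
(13, 9, 4, 13, 11) → sum 50
(9, 4, 13, 11, 18) → sum 55
(4, 13, 11, 18, 11) → sum 57
(13, 11, 18, 11, 18) → sum 71  > 58 ✓
(11, 18, 11, 18, 3) → sum 61  > 58 ✓
(18, 11, 18, 3, 2) → sum 52
(11, 18, 3, 2, 8) → sum 42
2 windows satisfy the condition.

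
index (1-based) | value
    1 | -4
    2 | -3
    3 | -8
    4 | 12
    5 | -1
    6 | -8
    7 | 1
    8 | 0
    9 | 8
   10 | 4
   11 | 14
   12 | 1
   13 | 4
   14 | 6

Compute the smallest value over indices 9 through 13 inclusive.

1

Elements at indices 9..13: 8, 4, 14, 1, 4
min(8, 4, 14, 1, 4) = 1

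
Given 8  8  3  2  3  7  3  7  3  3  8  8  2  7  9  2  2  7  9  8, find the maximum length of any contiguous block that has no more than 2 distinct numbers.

Extend right; when distinct count exceeds 2, shrink from the left:
[8] 1 distinct, len 1
[8, 8] 1 distinct, len 2
[8, 8, 3] 2 distinct, len 3
[3, 2] 2 distinct, len 2
[3, 2, 3] 2 distinct, len 3
[3, 7] 2 distinct, len 2
[3, 7, 3] 2 distinct, len 3
[3, 7, 3, 7] 2 distinct, len 4
[3, 7, 3, 7, 3] 2 distinct, len 5
[3, 7, 3, 7, 3, 3] 2 distinct, len 6
[3, 3, 8] 2 distinct, len 3
[3, 3, 8, 8] 2 distinct, len 4
[8, 8, 2] 2 distinct, len 3
[2, 7] 2 distinct, len 2
[7, 9] 2 distinct, len 2
[9, 2] 2 distinct, len 2
[9, 2, 2] 2 distinct, len 3
[2, 2, 7] 2 distinct, len 3
[7, 9] 2 distinct, len 2
[9, 8] 2 distinct, len 2
Longest length with ≤2 distinct: 6.

6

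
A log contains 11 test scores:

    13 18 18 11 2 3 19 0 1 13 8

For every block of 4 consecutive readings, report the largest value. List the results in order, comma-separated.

13 18 18 11 → max 18
18 18 11 2 → max 18
18 11 2 3 → max 18
11 2 3 19 → max 19
2 3 19 0 → max 19
3 19 0 1 → max 19
19 0 1 13 → max 19
0 1 13 8 → max 13

18, 18, 18, 19, 19, 19, 19, 13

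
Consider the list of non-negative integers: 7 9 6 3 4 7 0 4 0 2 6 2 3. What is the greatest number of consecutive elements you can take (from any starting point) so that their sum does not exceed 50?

[7] sum 7 len 1
[7, 9] sum 16 len 2
[7, 9, 6] sum 22 len 3
[7, 9, 6, 3] sum 25 len 4
[7, 9, 6, 3, 4] sum 29 len 5
[7, 9, 6, 3, 4, 7] sum 36 len 6
[7, 9, 6, 3, 4, 7, 0] sum 36 len 7
[7, 9, 6, 3, 4, 7, 0, 4] sum 40 len 8
[7, 9, 6, 3, 4, 7, 0, 4, 0] sum 40 len 9
[7, 9, 6, 3, 4, 7, 0, 4, 0, 2] sum 42 len 10
[7, 9, 6, 3, 4, 7, 0, 4, 0, 2, 6] sum 48 len 11
[7, 9, 6, 3, 4, 7, 0, 4, 0, 2, 6, 2] sum 50 len 12
[9, 6, 3, 4, 7, 0, 4, 0, 2, 6, 2, 3] sum 46 len 12
Longest length seen: 12.

12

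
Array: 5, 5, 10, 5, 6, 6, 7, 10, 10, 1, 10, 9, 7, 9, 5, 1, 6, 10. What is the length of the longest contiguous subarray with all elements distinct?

[5] len 1
[5] len 1
[5, 10] len 2
[10, 5] len 2
[10, 5, 6] len 3
[6] len 1
[6, 7] len 2
[6, 7, 10] len 3
[10] len 1
[10, 1] len 2
[1, 10] len 2
[1, 10, 9] len 3
[1, 10, 9, 7] len 4
[7, 9] len 2
[7, 9, 5] len 3
[7, 9, 5, 1] len 4
[7, 9, 5, 1, 6] len 5
[7, 9, 5, 1, 6, 10] len 6
Longest all-distinct length: 6.

6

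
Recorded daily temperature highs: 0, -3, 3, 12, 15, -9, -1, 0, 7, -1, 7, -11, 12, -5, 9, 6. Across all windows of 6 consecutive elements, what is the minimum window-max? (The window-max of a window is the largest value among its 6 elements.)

Each size-6 window and its max:
(0, -3, 3, 12, 15, -9) → max 15
(-3, 3, 12, 15, -9, -1) → max 15
(3, 12, 15, -9, -1, 0) → max 15
(12, 15, -9, -1, 0, 7) → max 15
(15, -9, -1, 0, 7, -1) → max 15
(-9, -1, 0, 7, -1, 7) → max 7
(-1, 0, 7, -1, 7, -11) → max 7
(0, 7, -1, 7, -11, 12) → max 12
(7, -1, 7, -11, 12, -5) → max 12
(-1, 7, -11, 12, -5, 9) → max 12
(7, -11, 12, -5, 9, 6) → max 12
Minimum of these is 7.

7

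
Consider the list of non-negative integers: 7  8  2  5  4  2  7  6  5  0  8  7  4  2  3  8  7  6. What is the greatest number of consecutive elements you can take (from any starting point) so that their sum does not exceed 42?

9

Extend to the right; shrink from the left whenever the sum exceeds 42:
add 7: [7] sum 7, len 1
add 8: [7, 8] sum 15, len 2
add 2: [7, 8, 2] sum 17, len 3
add 5: [7, 8, 2, 5] sum 22, len 4
add 4: [7, 8, 2, 5, 4] sum 26, len 5
add 2: [7, 8, 2, 5, 4, 2] sum 28, len 6
add 7: [7, 8, 2, 5, 4, 2, 7] sum 35, len 7
add 6: [7, 8, 2, 5, 4, 2, 7, 6] sum 41, len 8
add 5: [8, 2, 5, 4, 2, 7, 6, 5] sum 39, len 8
add 0: [8, 2, 5, 4, 2, 7, 6, 5, 0] sum 39, len 9
add 8: [2, 5, 4, 2, 7, 6, 5, 0, 8] sum 39, len 9
add 7: [4, 2, 7, 6, 5, 0, 8, 7] sum 39, len 8
add 4: [2, 7, 6, 5, 0, 8, 7, 4] sum 39, len 8
add 2: [2, 7, 6, 5, 0, 8, 7, 4, 2] sum 41, len 9
add 3: [7, 6, 5, 0, 8, 7, 4, 2, 3] sum 42, len 9
add 8: [5, 0, 8, 7, 4, 2, 3, 8] sum 37, len 8
add 7: [0, 8, 7, 4, 2, 3, 8, 7] sum 39, len 8
add 6: [7, 4, 2, 3, 8, 7, 6] sum 37, len 7
Longest length seen: 9.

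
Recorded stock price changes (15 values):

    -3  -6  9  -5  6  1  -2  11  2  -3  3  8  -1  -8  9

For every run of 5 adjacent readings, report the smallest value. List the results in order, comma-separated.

-6, -6, -5, -5, -2, -3, -3, -3, -3, -8, -8

[-3, -6, 9, -5, 6] → min -6
[-6, 9, -5, 6, 1] → min -6
[9, -5, 6, 1, -2] → min -5
[-5, 6, 1, -2, 11] → min -5
[6, 1, -2, 11, 2] → min -2
[1, -2, 11, 2, -3] → min -3
[-2, 11, 2, -3, 3] → min -3
[11, 2, -3, 3, 8] → min -3
[2, -3, 3, 8, -1] → min -3
[-3, 3, 8, -1, -8] → min -8
[3, 8, -1, -8, 9] → min -8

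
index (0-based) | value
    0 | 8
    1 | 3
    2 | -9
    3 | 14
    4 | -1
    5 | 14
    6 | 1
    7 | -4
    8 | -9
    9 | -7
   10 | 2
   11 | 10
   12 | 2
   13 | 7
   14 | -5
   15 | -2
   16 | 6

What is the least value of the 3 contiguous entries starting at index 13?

Elements at indices 13..15: 7, -5, -2
min(7, -5, -2) = -5

-5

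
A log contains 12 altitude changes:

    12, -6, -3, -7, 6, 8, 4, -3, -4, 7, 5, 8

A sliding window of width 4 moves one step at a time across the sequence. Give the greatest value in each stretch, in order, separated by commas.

12 -6 -3 -7 → max 12
-6 -3 -7 6 → max 6
-3 -7 6 8 → max 8
-7 6 8 4 → max 8
6 8 4 -3 → max 8
8 4 -3 -4 → max 8
4 -3 -4 7 → max 7
-3 -4 7 5 → max 7
-4 7 5 8 → max 8

12, 6, 8, 8, 8, 8, 7, 7, 8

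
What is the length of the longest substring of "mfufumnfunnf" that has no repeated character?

4

add m: [m] len 1
add f: [m, f] len 2
add u: [m, f, u] len 3
add f (repeat f, move left end past it): [u, f] len 2
add u (repeat u, move left end past it): [f, u] len 2
add m: [f, u, m] len 3
add n: [f, u, m, n] len 4
add f (repeat f, move left end past it): [u, m, n, f] len 4
add u (repeat u, move left end past it): [m, n, f, u] len 4
add n (repeat n, move left end past it): [f, u, n] len 3
add n (repeat n, move left end past it): [n] len 1
add f: [n, f] len 2
Longest all-distinct length: 4.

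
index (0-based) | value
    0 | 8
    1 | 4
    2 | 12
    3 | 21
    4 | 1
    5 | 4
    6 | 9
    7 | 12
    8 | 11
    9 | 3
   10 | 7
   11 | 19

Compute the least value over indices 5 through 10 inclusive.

Elements at indices 5..10: 4, 9, 12, 11, 3, 7
min(4, 9, 12, 11, 3, 7) = 3

3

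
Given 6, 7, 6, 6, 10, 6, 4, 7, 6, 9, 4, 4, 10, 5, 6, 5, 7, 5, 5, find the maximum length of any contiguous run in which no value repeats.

add 6: [6] len 1
add 7: [6, 7] len 2
add 6 (repeat 6, move left end past it): [7, 6] len 2
add 6 (repeat 6, move left end past it): [6] len 1
add 10: [6, 10] len 2
add 6 (repeat 6, move left end past it): [10, 6] len 2
add 4: [10, 6, 4] len 3
add 7: [10, 6, 4, 7] len 4
add 6 (repeat 6, move left end past it): [4, 7, 6] len 3
add 9: [4, 7, 6, 9] len 4
add 4 (repeat 4, move left end past it): [7, 6, 9, 4] len 4
add 4 (repeat 4, move left end past it): [4] len 1
add 10: [4, 10] len 2
add 5: [4, 10, 5] len 3
add 6: [4, 10, 5, 6] len 4
add 5 (repeat 5, move left end past it): [6, 5] len 2
add 7: [6, 5, 7] len 3
add 5 (repeat 5, move left end past it): [7, 5] len 2
add 5 (repeat 5, move left end past it): [5] len 1
Longest all-distinct length: 4.

4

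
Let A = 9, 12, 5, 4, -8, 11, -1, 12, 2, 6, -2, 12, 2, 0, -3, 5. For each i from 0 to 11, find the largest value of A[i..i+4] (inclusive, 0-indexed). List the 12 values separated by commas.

12, 12, 11, 12, 12, 12, 12, 12, 12, 12, 12, 12

9 12 5 4 -8 → max 12
12 5 4 -8 11 → max 12
5 4 -8 11 -1 → max 11
4 -8 11 -1 12 → max 12
-8 11 -1 12 2 → max 12
11 -1 12 2 6 → max 12
-1 12 2 6 -2 → max 12
12 2 6 -2 12 → max 12
2 6 -2 12 2 → max 12
6 -2 12 2 0 → max 12
-2 12 2 0 -3 → max 12
12 2 0 -3 5 → max 12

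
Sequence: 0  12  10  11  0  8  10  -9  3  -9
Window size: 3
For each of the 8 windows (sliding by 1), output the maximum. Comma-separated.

12, 12, 11, 11, 10, 10, 10, 3

Sliding a size-3 window across the 10 values:
[0, 12, 10] → max 12
[12, 10, 11] → max 12
[10, 11, 0] → max 11
[11, 0, 8] → max 11
[0, 8, 10] → max 10
[8, 10, -9] → max 10
[10, -9, 3] → max 10
[-9, 3, -9] → max 3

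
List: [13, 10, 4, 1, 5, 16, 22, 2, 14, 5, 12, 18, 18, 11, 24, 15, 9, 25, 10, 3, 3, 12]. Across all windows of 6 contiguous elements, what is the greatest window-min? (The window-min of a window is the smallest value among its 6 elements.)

11

Each size-6 window and its min:
(13, 10, 4, 1, 5, 16) → min 1
(10, 4, 1, 5, 16, 22) → min 1
(4, 1, 5, 16, 22, 2) → min 1
(1, 5, 16, 22, 2, 14) → min 1
(5, 16, 22, 2, 14, 5) → min 2
(16, 22, 2, 14, 5, 12) → min 2
(22, 2, 14, 5, 12, 18) → min 2
(2, 14, 5, 12, 18, 18) → min 2
(14, 5, 12, 18, 18, 11) → min 5
(5, 12, 18, 18, 11, 24) → min 5
(12, 18, 18, 11, 24, 15) → min 11
(18, 18, 11, 24, 15, 9) → min 9
(18, 11, 24, 15, 9, 25) → min 9
(11, 24, 15, 9, 25, 10) → min 9
(24, 15, 9, 25, 10, 3) → min 3
(15, 9, 25, 10, 3, 3) → min 3
(9, 25, 10, 3, 3, 12) → min 3
Greatest of these is 11.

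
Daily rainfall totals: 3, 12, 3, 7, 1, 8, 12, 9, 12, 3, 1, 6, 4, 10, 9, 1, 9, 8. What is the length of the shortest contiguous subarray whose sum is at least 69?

10

add 3: running sum 3 < 69
add 12: running sum 15 < 69
add 3: running sum 18 < 69
add 7: running sum 25 < 69
add 1: running sum 26 < 69
add 8: running sum 34 < 69
add 12: running sum 46 < 69
add 9: running sum 55 < 69
add 12: running sum 67 < 69
end 9: [3, 12, 3, 7, 1, 8, 12, 9, 12, 3] sum 70, len 10
end 10: [3, 12, 3, 7, 1, 8, 12, 9, 12, 3, 1] sum 71, len 11
end 11: [12, 3, 7, 1, 8, 12, 9, 12, 3, 1, 6] sum 74, len 11
end 12: [12, 3, 7, 1, 8, 12, 9, 12, 3, 1, 6, 4] sum 78, len 12
end 13: [7, 1, 8, 12, 9, 12, 3, 1, 6, 4, 10] sum 73, len 11
end 14: [8, 12, 9, 12, 3, 1, 6, 4, 10, 9] sum 74, len 10
end 15: [8, 12, 9, 12, 3, 1, 6, 4, 10, 9, 1] sum 75, len 11
end 16: [12, 9, 12, 3, 1, 6, 4, 10, 9, 1, 9] sum 76, len 11
end 17: [9, 12, 3, 1, 6, 4, 10, 9, 1, 9, 8] sum 72, len 11
Shortest qualifying length: 10.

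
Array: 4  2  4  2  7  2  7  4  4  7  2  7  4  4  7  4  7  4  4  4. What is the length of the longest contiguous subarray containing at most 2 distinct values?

9

add 4: window [4] (1 distinct), len 1
add 2: window [4, 2] (2 distinct), len 2
add 4: window [4, 2, 4] (2 distinct), len 3
add 2: window [4, 2, 4, 2] (2 distinct), len 4
add 7: window [2, 7] (2 distinct), len 2
add 2: window [2, 7, 2] (2 distinct), len 3
add 7: window [2, 7, 2, 7] (2 distinct), len 4
add 4: window [7, 4] (2 distinct), len 2
add 4: window [7, 4, 4] (2 distinct), len 3
add 7: window [7, 4, 4, 7] (2 distinct), len 4
add 2: window [7, 2] (2 distinct), len 2
add 7: window [7, 2, 7] (2 distinct), len 3
add 4: window [7, 4] (2 distinct), len 2
add 4: window [7, 4, 4] (2 distinct), len 3
add 7: window [7, 4, 4, 7] (2 distinct), len 4
add 4: window [7, 4, 4, 7, 4] (2 distinct), len 5
add 7: window [7, 4, 4, 7, 4, 7] (2 distinct), len 6
add 4: window [7, 4, 4, 7, 4, 7, 4] (2 distinct), len 7
add 4: window [7, 4, 4, 7, 4, 7, 4, 4] (2 distinct), len 8
add 4: window [7, 4, 4, 7, 4, 7, 4, 4, 4] (2 distinct), len 9
Longest length with ≤2 distinct: 9.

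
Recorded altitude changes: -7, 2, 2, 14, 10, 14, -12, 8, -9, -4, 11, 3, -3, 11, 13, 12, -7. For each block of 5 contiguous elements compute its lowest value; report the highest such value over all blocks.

(-7, 2, 2, 14, 10) → min -7
(2, 2, 14, 10, 14) → min 2
(2, 14, 10, 14, -12) → min -12
(14, 10, 14, -12, 8) → min -12
(10, 14, -12, 8, -9) → min -12
(14, -12, 8, -9, -4) → min -12
(-12, 8, -9, -4, 11) → min -12
(8, -9, -4, 11, 3) → min -9
(-9, -4, 11, 3, -3) → min -9
(-4, 11, 3, -3, 11) → min -4
(11, 3, -3, 11, 13) → min -3
(3, -3, 11, 13, 12) → min -3
(-3, 11, 13, 12, -7) → min -7
Highest of these is 2.

2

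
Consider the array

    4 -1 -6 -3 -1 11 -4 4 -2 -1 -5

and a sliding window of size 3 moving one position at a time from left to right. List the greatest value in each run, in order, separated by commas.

4, -1, -1, 11, 11, 11, 4, 4, -1

4 -1 -6 → max 4
-1 -6 -3 → max -1
-6 -3 -1 → max -1
-3 -1 11 → max 11
-1 11 -4 → max 11
11 -4 4 → max 11
-4 4 -2 → max 4
4 -2 -1 → max 4
-2 -1 -5 → max -1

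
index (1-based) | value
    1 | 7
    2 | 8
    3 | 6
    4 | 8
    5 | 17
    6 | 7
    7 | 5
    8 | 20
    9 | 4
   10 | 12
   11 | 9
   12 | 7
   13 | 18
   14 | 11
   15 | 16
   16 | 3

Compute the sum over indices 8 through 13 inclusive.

70

Elements at indices 8..13: 20, 4, 12, 9, 7, 18
sum(20, 4, 12, 9, 7, 18) = 70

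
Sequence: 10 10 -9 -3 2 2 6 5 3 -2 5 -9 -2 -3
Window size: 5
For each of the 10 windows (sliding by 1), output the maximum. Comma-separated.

10 10 -9 -3 2 → max 10
10 -9 -3 2 2 → max 10
-9 -3 2 2 6 → max 6
-3 2 2 6 5 → max 6
2 2 6 5 3 → max 6
2 6 5 3 -2 → max 6
6 5 3 -2 5 → max 6
5 3 -2 5 -9 → max 5
3 -2 5 -9 -2 → max 5
-2 5 -9 -2 -3 → max 5

10, 10, 6, 6, 6, 6, 6, 5, 5, 5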